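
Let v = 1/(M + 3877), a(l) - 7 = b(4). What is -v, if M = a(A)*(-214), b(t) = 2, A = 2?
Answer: -1/1951 ≈ -0.00051256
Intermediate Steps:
a(l) = 9 (a(l) = 7 + 2 = 9)
M = -1926 (M = 9*(-214) = -1926)
v = 1/1951 (v = 1/(-1926 + 3877) = 1/1951 ≈ 0.00051256)
-v = -1*1/1951 = -1/1951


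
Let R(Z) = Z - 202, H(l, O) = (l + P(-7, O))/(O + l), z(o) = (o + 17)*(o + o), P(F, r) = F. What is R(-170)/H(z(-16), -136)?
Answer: -20832/13 ≈ -1602.5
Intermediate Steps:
z(o) = 2*o*(17 + o) (z(o) = (17 + o)*(2*o) = 2*o*(17 + o))
H(l, O) = (-7 + l)/(O + l) (H(l, O) = (l - 7)/(O + l) = (-7 + l)/(O + l))
R(Z) = -202 + Z
R(-170)/H(z(-16), -136) = (-202 - 170)/(((-7 + 2*(-16)*(17 - 16))/(-136 + 2*(-16)*(17 - 16)))) = -372*(-136 + 2*(-16)*1)/(-7 + 2*(-16)*1) = -372*(-136 - 32)/(-7 - 32) = -372/(-39/(-168)) = -372/((-1/168*(-39))) = -372/13/56 = -372*56/13 = -20832/13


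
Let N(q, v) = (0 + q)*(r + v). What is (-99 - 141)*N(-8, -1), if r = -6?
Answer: -13440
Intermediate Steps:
N(q, v) = q*(-6 + v) (N(q, v) = (0 + q)*(-6 + v) = q*(-6 + v))
(-99 - 141)*N(-8, -1) = (-99 - 141)*(-8*(-6 - 1)) = -(-1920)*(-7) = -240*56 = -13440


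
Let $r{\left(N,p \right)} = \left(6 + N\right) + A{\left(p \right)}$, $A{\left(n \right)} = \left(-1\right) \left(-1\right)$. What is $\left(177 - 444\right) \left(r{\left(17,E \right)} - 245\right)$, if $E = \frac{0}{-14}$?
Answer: $59007$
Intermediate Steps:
$A{\left(n \right)} = 1$
$E = 0$ ($E = 0 \left(- \frac{1}{14}\right) = 0$)
$r{\left(N,p \right)} = 7 + N$ ($r{\left(N,p \right)} = \left(6 + N\right) + 1 = 7 + N$)
$\left(177 - 444\right) \left(r{\left(17,E \right)} - 245\right) = \left(177 - 444\right) \left(\left(7 + 17\right) - 245\right) = - 267 \left(24 - 245\right) = \left(-267\right) \left(-221\right) = 59007$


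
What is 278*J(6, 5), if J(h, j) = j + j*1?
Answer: 2780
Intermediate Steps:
J(h, j) = 2*j (J(h, j) = j + j = 2*j)
278*J(6, 5) = 278*(2*5) = 278*10 = 2780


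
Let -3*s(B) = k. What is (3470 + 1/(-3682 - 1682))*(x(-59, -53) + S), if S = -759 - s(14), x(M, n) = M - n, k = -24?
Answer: -14387910067/5364 ≈ -2.6823e+6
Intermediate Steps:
s(B) = 8 (s(B) = -⅓*(-24) = 8)
S = -767 (S = -759 - 1*8 = -759 - 8 = -767)
(3470 + 1/(-3682 - 1682))*(x(-59, -53) + S) = (3470 + 1/(-3682 - 1682))*((-59 - 1*(-53)) - 767) = (3470 + 1/(-5364))*((-59 + 53) - 767) = (3470 - 1/5364)*(-6 - 767) = (18613079/5364)*(-773) = -14387910067/5364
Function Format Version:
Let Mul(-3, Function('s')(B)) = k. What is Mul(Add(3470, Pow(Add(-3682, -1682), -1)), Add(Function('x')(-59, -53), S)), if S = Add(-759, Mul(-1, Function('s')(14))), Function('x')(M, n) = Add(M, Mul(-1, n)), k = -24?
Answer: Rational(-14387910067, 5364) ≈ -2.6823e+6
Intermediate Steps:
Function('s')(B) = 8 (Function('s')(B) = Mul(Rational(-1, 3), -24) = 8)
S = -767 (S = Add(-759, Mul(-1, 8)) = Add(-759, -8) = -767)
Mul(Add(3470, Pow(Add(-3682, -1682), -1)), Add(Function('x')(-59, -53), S)) = Mul(Add(3470, Pow(Add(-3682, -1682), -1)), Add(Add(-59, Mul(-1, -53)), -767)) = Mul(Add(3470, Pow(-5364, -1)), Add(Add(-59, 53), -767)) = Mul(Add(3470, Rational(-1, 5364)), Add(-6, -767)) = Mul(Rational(18613079, 5364), -773) = Rational(-14387910067, 5364)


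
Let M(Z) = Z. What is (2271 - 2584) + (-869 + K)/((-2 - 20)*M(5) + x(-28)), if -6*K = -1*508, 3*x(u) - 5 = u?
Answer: -108136/353 ≈ -306.33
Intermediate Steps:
x(u) = 5/3 + u/3
K = 254/3 (K = -(-1)*508/6 = -⅙*(-508) = 254/3 ≈ 84.667)
(2271 - 2584) + (-869 + K)/((-2 - 20)*M(5) + x(-28)) = (2271 - 2584) + (-869 + 254/3)/((-2 - 20)*5 + (5/3 + (⅓)*(-28))) = -313 - 2353/(3*(-22*5 + (5/3 - 28/3))) = -313 - 2353/(3*(-110 - 23/3)) = -313 - 2353/(3*(-353/3)) = -313 - 2353/3*(-3/353) = -313 + 2353/353 = -108136/353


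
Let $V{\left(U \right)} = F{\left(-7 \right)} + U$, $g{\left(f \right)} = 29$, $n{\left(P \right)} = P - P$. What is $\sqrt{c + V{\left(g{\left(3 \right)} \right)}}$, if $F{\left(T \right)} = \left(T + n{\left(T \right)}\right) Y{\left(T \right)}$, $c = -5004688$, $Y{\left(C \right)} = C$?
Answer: $i \sqrt{5004610} \approx 2237.1 i$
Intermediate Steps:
$n{\left(P \right)} = 0$
$F{\left(T \right)} = T^{2}$ ($F{\left(T \right)} = \left(T + 0\right) T = T T = T^{2}$)
$V{\left(U \right)} = 49 + U$ ($V{\left(U \right)} = \left(-7\right)^{2} + U = 49 + U$)
$\sqrt{c + V{\left(g{\left(3 \right)} \right)}} = \sqrt{-5004688 + \left(49 + 29\right)} = \sqrt{-5004688 + 78} = \sqrt{-5004610} = i \sqrt{5004610}$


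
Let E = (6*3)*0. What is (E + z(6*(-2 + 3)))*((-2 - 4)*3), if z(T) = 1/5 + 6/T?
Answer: -108/5 ≈ -21.600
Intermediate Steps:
E = 0 (E = 18*0 = 0)
z(T) = ⅕ + 6/T (z(T) = 1*(⅕) + 6/T = ⅕ + 6/T)
(E + z(6*(-2 + 3)))*((-2 - 4)*3) = (0 + (30 + 6*(-2 + 3))/(5*((6*(-2 + 3)))))*((-2 - 4)*3) = (0 + (30 + 6*1)/(5*((6*1))))*(-6*3) = (0 + (⅕)*(30 + 6)/6)*(-18) = (0 + (⅕)*(⅙)*36)*(-18) = (0 + 6/5)*(-18) = (6/5)*(-18) = -108/5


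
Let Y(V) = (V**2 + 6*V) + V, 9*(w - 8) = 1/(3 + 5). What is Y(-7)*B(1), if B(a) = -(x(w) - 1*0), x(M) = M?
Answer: 0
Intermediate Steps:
w = 577/72 (w = 8 + 1/(9*(3 + 5)) = 8 + (1/9)/8 = 8 + (1/9)*(1/8) = 8 + 1/72 = 577/72 ≈ 8.0139)
Y(V) = V**2 + 7*V
B(a) = -577/72 (B(a) = -(577/72 - 1*0) = -(577/72 + 0) = -1*577/72 = -577/72)
Y(-7)*B(1) = -7*(7 - 7)*(-577/72) = -7*0*(-577/72) = 0*(-577/72) = 0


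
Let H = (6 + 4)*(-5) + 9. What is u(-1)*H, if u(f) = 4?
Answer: -164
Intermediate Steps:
H = -41 (H = 10*(-5) + 9 = -50 + 9 = -41)
u(-1)*H = 4*(-41) = -164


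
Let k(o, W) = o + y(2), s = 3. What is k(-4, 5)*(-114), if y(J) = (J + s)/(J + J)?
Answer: 627/2 ≈ 313.50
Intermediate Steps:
y(J) = (3 + J)/(2*J) (y(J) = (J + 3)/(J + J) = (3 + J)/((2*J)) = (3 + J)*(1/(2*J)) = (3 + J)/(2*J))
k(o, W) = 5/4 + o (k(o, W) = o + (½)*(3 + 2)/2 = o + (½)*(½)*5 = o + 5/4 = 5/4 + o)
k(-4, 5)*(-114) = (5/4 - 4)*(-114) = -11/4*(-114) = 627/2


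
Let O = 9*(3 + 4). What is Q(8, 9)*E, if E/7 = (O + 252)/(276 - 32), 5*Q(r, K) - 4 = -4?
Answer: 0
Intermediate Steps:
Q(r, K) = 0 (Q(r, K) = 4/5 + (1/5)*(-4) = 4/5 - 4/5 = 0)
O = 63 (O = 9*7 = 63)
E = 2205/244 (E = 7*((63 + 252)/(276 - 32)) = 7*(315/244) = 2205/244 ≈ 9.0369)
Q(8, 9)*E = 0*(2205/244) = 0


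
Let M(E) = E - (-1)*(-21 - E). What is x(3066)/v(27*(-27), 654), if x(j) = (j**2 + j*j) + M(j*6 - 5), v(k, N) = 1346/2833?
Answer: 53262357603/1346 ≈ 3.9571e+7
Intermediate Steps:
v(k, N) = 1346/2833 (v(k, N) = 1346*(1/2833) = 1346/2833)
M(E) = -21 (M(E) = E - (21 + E) = E + (-21 - E) = -21)
x(j) = -21 + 2*j**2 (x(j) = (j**2 + j*j) - 21 = (j**2 + j**2) - 21 = 2*j**2 - 21 = -21 + 2*j**2)
x(3066)/v(27*(-27), 654) = (-21 + 2*3066**2)/(1346/2833) = (-21 + 2*9400356)*(2833/1346) = (-21 + 18800712)*(2833/1346) = 18800691*(2833/1346) = 53262357603/1346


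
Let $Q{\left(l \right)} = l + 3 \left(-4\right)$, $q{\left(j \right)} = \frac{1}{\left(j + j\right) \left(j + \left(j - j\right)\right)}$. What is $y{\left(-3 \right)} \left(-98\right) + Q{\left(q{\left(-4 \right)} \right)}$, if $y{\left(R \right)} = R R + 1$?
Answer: $- \frac{31743}{32} \approx -991.97$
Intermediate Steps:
$q{\left(j \right)} = \frac{1}{2 j^{2}}$ ($q{\left(j \right)} = \frac{1}{2 j \left(j + 0\right)} = \frac{1}{2 j j} = \frac{1}{2 j^{2}}$)
$y{\left(R \right)} = 1 + R^{2}$ ($y{\left(R \right)} = R^{2} + 1 = 1 + R^{2}$)
$Q{\left(l \right)} = -12 + l$ ($Q{\left(l \right)} = l - 12 = -12 + l$)
$y{\left(-3 \right)} \left(-98\right) + Q{\left(q{\left(-4 \right)} \right)} = \left(1 + \left(-3\right)^{2}\right) \left(-98\right) - \left(12 - \frac{1}{2 \cdot 16}\right) = \left(1 + 9\right) \left(-98\right) + \left(-12 + \frac{1}{2} \cdot \frac{1}{16}\right) = 10 \left(-98\right) + \left(-12 + \frac{1}{32}\right) = -980 - \frac{383}{32} = - \frac{31743}{32}$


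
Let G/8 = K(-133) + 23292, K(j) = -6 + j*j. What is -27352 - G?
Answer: -355152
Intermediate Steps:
K(j) = -6 + j²
G = 327800 (G = 8*((-6 + (-133)²) + 23292) = 8*((-6 + 17689) + 23292) = 8*(17683 + 23292) = 8*40975 = 327800)
-27352 - G = -27352 - 1*327800 = -27352 - 327800 = -355152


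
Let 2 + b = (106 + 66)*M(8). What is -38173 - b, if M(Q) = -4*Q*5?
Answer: -10651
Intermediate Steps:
M(Q) = -20*Q
b = -27522 (b = -2 + (106 + 66)*(-20*8) = -2 + 172*(-160) = -2 - 27520 = -27522)
-38173 - b = -38173 - 1*(-27522) = -38173 + 27522 = -10651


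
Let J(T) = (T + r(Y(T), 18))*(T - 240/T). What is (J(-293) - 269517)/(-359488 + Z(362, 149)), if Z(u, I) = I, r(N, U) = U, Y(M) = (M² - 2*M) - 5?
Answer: 55426006/105286327 ≈ 0.52643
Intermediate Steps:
Y(M) = -5 + M² - 2*M
J(T) = (18 + T)*(T - 240/T) (J(T) = (T + 18)*(T - 240/T) = (18 + T)*(T - 240/T))
(J(-293) - 269517)/(-359488 + Z(362, 149)) = ((-240 + (-293)² - 4320/(-293) + 18*(-293)) - 269517)/(-359488 + 149) = ((-240 + 85849 - 4320*(-1/293) - 5274) - 269517)/(-359339) = ((-240 + 85849 + 4320/293 - 5274) - 269517)*(-1/359339) = (23542475/293 - 269517)*(-1/359339) = -55426006/293*(-1/359339) = 55426006/105286327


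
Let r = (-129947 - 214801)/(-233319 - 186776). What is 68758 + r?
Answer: 28885236758/420095 ≈ 68759.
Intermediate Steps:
r = 344748/420095 (r = -344748/(-420095) = -344748*(-1/420095) = 344748/420095 ≈ 0.82064)
68758 + r = 68758 + 344748/420095 = 28885236758/420095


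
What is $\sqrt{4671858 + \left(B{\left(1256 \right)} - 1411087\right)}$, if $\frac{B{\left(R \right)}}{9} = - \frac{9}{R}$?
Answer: $\frac{\sqrt{1285995884630}}{628} \approx 1805.8$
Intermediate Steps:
$B{\left(R \right)} = - \frac{81}{R}$ ($B{\left(R \right)} = 9 \left(- \frac{9}{R}\right) = - \frac{81}{R}$)
$\sqrt{4671858 + \left(B{\left(1256 \right)} - 1411087\right)} = \sqrt{4671858 - \left(1411087 + \frac{81}{1256}\right)} = \sqrt{4671858 - \frac{1772325353}{1256}} = \sqrt{\frac{4095528295}{1256}} = \frac{\sqrt{1285995884630}}{628}$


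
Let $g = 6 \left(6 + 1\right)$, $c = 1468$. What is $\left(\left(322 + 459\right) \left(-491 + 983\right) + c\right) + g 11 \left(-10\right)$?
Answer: $381100$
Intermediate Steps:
$g = 42$ ($g = 6 \cdot 7 = 42$)
$\left(\left(322 + 459\right) \left(-491 + 983\right) + c\right) + g 11 \left(-10\right) = \left(\left(322 + 459\right) \left(-491 + 983\right) + 1468\right) + 42 \cdot 11 \left(-10\right) = \left(781 \cdot 492 + 1468\right) + 462 \left(-10\right) = \left(384252 + 1468\right) - 4620 = 385720 - 4620 = 381100$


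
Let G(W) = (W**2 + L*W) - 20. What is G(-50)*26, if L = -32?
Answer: 106080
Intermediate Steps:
G(W) = -20 + W**2 - 32*W (G(W) = (W**2 - 32*W) - 20 = -20 + W**2 - 32*W)
G(-50)*26 = (-20 + (-50)**2 - 32*(-50))*26 = (-20 + 2500 + 1600)*26 = 4080*26 = 106080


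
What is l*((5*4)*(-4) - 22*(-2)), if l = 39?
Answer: -1404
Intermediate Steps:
l*((5*4)*(-4) - 22*(-2)) = 39*((5*4)*(-4) - 22*(-2)) = 39*(20*(-4) + 44) = 39*(-80 + 44) = 39*(-36) = -1404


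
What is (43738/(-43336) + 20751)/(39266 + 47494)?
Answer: 449610799/1879915680 ≈ 0.23917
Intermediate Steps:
(43738/(-43336) + 20751)/(39266 + 47494) = (43738*(-1/43336) + 20751)/86760 = (-21869/21668 + 20751)*(1/86760) = (449610799/21668)*(1/86760) = 449610799/1879915680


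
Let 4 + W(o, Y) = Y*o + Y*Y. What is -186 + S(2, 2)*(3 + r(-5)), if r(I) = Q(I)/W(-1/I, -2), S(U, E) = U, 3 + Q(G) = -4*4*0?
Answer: -165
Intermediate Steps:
Q(G) = -3 (Q(G) = -3 - 4*4*0 = -3 - 16*0 = -3 + 0 = -3)
W(o, Y) = -4 + Y² + Y*o (W(o, Y) = -4 + (Y*o + Y*Y) = -4 + (Y*o + Y²) = -4 + (Y² + Y*o) = -4 + Y² + Y*o)
r(I) = -3*I/2 (r(I) = -3/(-4 + (-2)² - (-2)/I) = -3/(-4 + 4 + 2/I) = -3*I/2)
-186 + S(2, 2)*(3 + r(-5)) = -186 + 2*(3 - 3/2*(-5)) = -186 + 2*(3 + 15/2) = -186 + 2*(21/2) = -186 + 21 = -165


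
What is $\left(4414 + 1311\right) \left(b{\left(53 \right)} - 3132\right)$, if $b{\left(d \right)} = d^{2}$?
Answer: $-1849175$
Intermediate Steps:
$\left(4414 + 1311\right) \left(b{\left(53 \right)} - 3132\right) = \left(4414 + 1311\right) \left(53^{2} - 3132\right) = 5725 \left(2809 - 3132\right) = 5725 \left(-323\right) = -1849175$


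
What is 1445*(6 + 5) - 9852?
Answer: 6043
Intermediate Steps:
1445*(6 + 5) - 9852 = 1445*11 - 9852 = 15895 - 9852 = 6043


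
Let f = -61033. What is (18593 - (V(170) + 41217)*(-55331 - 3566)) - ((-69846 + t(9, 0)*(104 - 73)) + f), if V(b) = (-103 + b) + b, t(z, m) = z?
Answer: 2441665431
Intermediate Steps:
V(b) = -103 + 2*b
(18593 - (V(170) + 41217)*(-55331 - 3566)) - ((-69846 + t(9, 0)*(104 - 73)) + f) = (18593 - ((-103 + 2*170) + 41217)*(-55331 - 3566)) - ((-69846 + 9*(104 - 73)) - 61033) = (18593 - ((-103 + 340) + 41217)*(-58897)) - ((-69846 + 9*31) - 61033) = (18593 - (237 + 41217)*(-58897)) - ((-69846 + 279) - 61033) = (18593 - 41454*(-58897)) - (-69567 - 61033) = (18593 - 1*(-2441516238)) - 1*(-130600) = (18593 + 2441516238) + 130600 = 2441534831 + 130600 = 2441665431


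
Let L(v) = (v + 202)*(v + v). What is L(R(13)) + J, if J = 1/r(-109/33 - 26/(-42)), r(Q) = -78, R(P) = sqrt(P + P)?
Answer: 4055/78 + 404*sqrt(26) ≈ 2112.0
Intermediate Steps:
R(P) = sqrt(2)*sqrt(P) (R(P) = sqrt(2*P) = sqrt(2)*sqrt(P))
L(v) = 2*v*(202 + v) (L(v) = (202 + v)*(2*v) = 2*v*(202 + v))
J = -1/78 (J = 1/(-78) = -1/78 ≈ -0.012821)
L(R(13)) + J = 2*(sqrt(2)*sqrt(13))*(202 + sqrt(2)*sqrt(13)) - 1/78 = 2*sqrt(26)*(202 + sqrt(26)) - 1/78 = -1/78 + 2*sqrt(26)*(202 + sqrt(26))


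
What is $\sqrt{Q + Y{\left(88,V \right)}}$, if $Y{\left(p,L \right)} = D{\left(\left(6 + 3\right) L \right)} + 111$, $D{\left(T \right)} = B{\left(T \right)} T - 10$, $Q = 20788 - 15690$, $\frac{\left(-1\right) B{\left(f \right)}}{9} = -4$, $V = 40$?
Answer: $\sqrt{18159} \approx 134.76$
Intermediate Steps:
$B{\left(f \right)} = 36$ ($B{\left(f \right)} = \left(-9\right) \left(-4\right) = 36$)
$Q = 5098$ ($Q = 20788 - 15690 = 5098$)
$D{\left(T \right)} = -10 + 36 T$ ($D{\left(T \right)} = 36 T - 10 = -10 + 36 T$)
$Y{\left(p,L \right)} = 101 + 324 L$ ($Y{\left(p,L \right)} = \left(-10 + 36 \left(6 + 3\right) L\right) + 111 = \left(-10 + 36 \cdot 9 L\right) + 111 = \left(-10 + 324 L\right) + 111 = 101 + 324 L$)
$\sqrt{Q + Y{\left(88,V \right)}} = \sqrt{5098 + \left(101 + 324 \cdot 40\right)} = \sqrt{5098 + \left(101 + 12960\right)} = \sqrt{5098 + 13061} = \sqrt{18159}$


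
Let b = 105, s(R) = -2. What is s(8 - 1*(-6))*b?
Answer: -210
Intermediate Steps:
s(8 - 1*(-6))*b = -2*105 = -210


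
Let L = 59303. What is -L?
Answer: -59303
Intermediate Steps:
-L = -1*59303 = -59303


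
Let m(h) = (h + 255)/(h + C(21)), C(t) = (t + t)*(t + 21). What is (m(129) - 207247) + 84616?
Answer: -77380033/631 ≈ -1.2263e+5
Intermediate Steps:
C(t) = 2*t*(21 + t) (C(t) = (2*t)*(21 + t) = 2*t*(21 + t))
m(h) = (255 + h)/(1764 + h) (m(h) = (h + 255)/(h + 2*21*(21 + 21)) = (255 + h)/(h + 2*21*42) = (255 + h)/(h + 1764) = (255 + h)/(1764 + h))
(m(129) - 207247) + 84616 = ((255 + 129)/(1764 + 129) - 207247) + 84616 = (384/1893 - 207247) + 84616 = ((1/1893)*384 - 207247) + 84616 = (128/631 - 207247) + 84616 = -130772729/631 + 84616 = -77380033/631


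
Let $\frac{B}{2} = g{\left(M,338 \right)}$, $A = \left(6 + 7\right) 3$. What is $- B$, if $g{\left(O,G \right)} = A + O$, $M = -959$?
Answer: $1840$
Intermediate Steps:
$A = 39$ ($A = 13 \cdot 3 = 39$)
$g{\left(O,G \right)} = 39 + O$
$B = -1840$ ($B = 2 \left(39 - 959\right) = 2 \left(-920\right) = -1840$)
$- B = \left(-1\right) \left(-1840\right) = 1840$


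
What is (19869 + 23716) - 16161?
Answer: 27424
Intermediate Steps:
(19869 + 23716) - 16161 = 43585 - 16161 = 27424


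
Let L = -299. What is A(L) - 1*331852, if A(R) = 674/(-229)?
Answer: -75994782/229 ≈ -3.3186e+5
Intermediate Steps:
A(R) = -674/229 (A(R) = 674*(-1/229) = -674/229)
A(L) - 1*331852 = -674/229 - 1*331852 = -674/229 - 331852 = -75994782/229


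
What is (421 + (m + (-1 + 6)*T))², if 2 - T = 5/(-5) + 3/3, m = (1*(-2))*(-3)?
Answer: 190969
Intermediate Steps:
m = 6 (m = -2*(-3) = 6)
T = 2 (T = 2 - (5/(-5) + 3/3) = 2 - (5*(-⅕) + 3*(⅓)) = 2 - (-1 + 1) = 2 - 1*0 = 2 + 0 = 2)
(421 + (m + (-1 + 6)*T))² = (421 + (6 + (-1 + 6)*2))² = (421 + (6 + 5*2))² = (421 + (6 + 10))² = (421 + 16)² = 437² = 190969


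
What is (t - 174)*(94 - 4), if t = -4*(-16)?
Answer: -9900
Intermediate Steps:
t = 64
(t - 174)*(94 - 4) = (64 - 174)*(94 - 4) = -110*90 = -9900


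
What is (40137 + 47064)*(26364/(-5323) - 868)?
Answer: -405199328328/5323 ≈ -7.6122e+7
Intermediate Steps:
(40137 + 47064)*(26364/(-5323) - 868) = 87201*(26364*(-1/5323) - 868) = 87201*(-26364/5323 - 868) = 87201*(-4646728/5323) = -405199328328/5323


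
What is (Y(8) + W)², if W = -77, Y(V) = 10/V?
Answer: 91809/16 ≈ 5738.1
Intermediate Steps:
(Y(8) + W)² = (10/8 - 77)² = (10*(⅛) - 77)² = (5/4 - 77)² = (-303/4)² = 91809/16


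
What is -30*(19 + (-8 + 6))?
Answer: -510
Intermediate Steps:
-30*(19 + (-8 + 6)) = -30*(19 - 2) = -30*17 = -510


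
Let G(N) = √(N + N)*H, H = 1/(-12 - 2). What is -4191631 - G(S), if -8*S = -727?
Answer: -4191631 + √727/28 ≈ -4.1916e+6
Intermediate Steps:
S = 727/8 (S = -⅛*(-727) = 727/8 ≈ 90.875)
H = -1/14 (H = 1/(-14) = -1/14 ≈ -0.071429)
G(N) = -√2*√N/14 (G(N) = √(N + N)*(-1/14) = √(2*N)*(-1/14) = (√2*√N)*(-1/14) = -√2*√N/14)
-4191631 - G(S) = -4191631 - (-1)*√2*√(727/8)/14 = -4191631 - (-1)*√2*√1454/4/14 = -4191631 - (-1)*√727/28 = -4191631 + √727/28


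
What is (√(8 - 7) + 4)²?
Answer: 25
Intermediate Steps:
(√(8 - 7) + 4)² = (√1 + 4)² = (1 + 4)² = 5² = 25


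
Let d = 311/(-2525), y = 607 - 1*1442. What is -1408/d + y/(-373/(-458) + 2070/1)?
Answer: 3371750065870/294962663 ≈ 11431.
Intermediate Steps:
y = -835 (y = 607 - 1442 = -835)
d = -311/2525 (d = 311*(-1/2525) = -311/2525 ≈ -0.12317)
-1408/d + y/(-373/(-458) + 2070/1) = -1408/(-311/2525) - 835/(-373/(-458) + 2070/1) = -1408*(-2525/311) - 835/(-373*(-1/458) + 2070*1) = 3555200/311 - 835/(373/458 + 2070) = 3555200/311 - 835/948433/458 = 3555200/311 - 835*458/948433 = 3555200/311 - 382430/948433 = 3371750065870/294962663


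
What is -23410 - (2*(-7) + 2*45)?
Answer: -23486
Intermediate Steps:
-23410 - (2*(-7) + 2*45) = -23410 - (-14 + 90) = -23410 - 1*76 = -23410 - 76 = -23486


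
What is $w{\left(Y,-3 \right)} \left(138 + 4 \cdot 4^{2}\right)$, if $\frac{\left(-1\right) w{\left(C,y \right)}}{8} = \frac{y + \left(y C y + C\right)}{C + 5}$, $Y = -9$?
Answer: $-37572$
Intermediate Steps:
$w{\left(C,y \right)} = - \frac{8 \left(C + y + C y^{2}\right)}{5 + C}$ ($w{\left(C,y \right)} = - 8 \frac{y + \left(y C y + C\right)}{C + 5} = - 8 \frac{y + \left(C y y + C\right)}{5 + C} = - 8 \frac{y + \left(C y^{2} + C\right)}{5 + C} = - 8 \frac{y + \left(C + C y^{2}\right)}{5 + C} = - 8 \frac{C + y + C y^{2}}{5 + C} = - \frac{8 \left(C + y + C y^{2}\right)}{5 + C}$)
$w{\left(Y,-3 \right)} \left(138 + 4 \cdot 4^{2}\right) = \frac{8 \left(\left(-1\right) \left(-9\right) - -3 - - 9 \left(-3\right)^{2}\right)}{5 - 9} \left(138 + 4 \cdot 4^{2}\right) = \frac{8 \left(9 + 3 - \left(-9\right) 9\right)}{-4} \left(138 + 4 \cdot 16\right) = 8 \left(- \frac{1}{4}\right) \left(9 + 3 + 81\right) \left(138 + 64\right) = 8 \left(- \frac{1}{4}\right) 93 \cdot 202 = \left(-186\right) 202 = -37572$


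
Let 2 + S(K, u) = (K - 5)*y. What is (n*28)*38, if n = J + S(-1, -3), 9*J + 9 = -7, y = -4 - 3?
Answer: 366016/9 ≈ 40668.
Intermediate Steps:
y = -7
J = -16/9 (J = -1 + (⅑)*(-7) = -1 - 7/9 = -16/9 ≈ -1.7778)
S(K, u) = 33 - 7*K (S(K, u) = -2 + (K - 5)*(-7) = -2 + (-5 + K)*(-7) = -2 + (35 - 7*K) = 33 - 7*K)
n = 344/9 (n = -16/9 + (33 - 7*(-1)) = -16/9 + (33 + 7) = -16/9 + 40 = 344/9 ≈ 38.222)
(n*28)*38 = ((344/9)*28)*38 = (9632/9)*38 = 366016/9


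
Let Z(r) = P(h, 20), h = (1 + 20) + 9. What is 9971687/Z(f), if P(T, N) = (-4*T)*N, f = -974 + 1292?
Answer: -9971687/2400 ≈ -4154.9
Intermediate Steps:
f = 318
h = 30 (h = 21 + 9 = 30)
P(T, N) = -4*N*T
Z(r) = -2400 (Z(r) = -4*20*30 = -2400)
9971687/Z(f) = 9971687/(-2400) = 9971687*(-1/2400) = -9971687/2400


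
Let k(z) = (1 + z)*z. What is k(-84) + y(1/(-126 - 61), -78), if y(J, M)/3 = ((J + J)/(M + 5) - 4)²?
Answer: 1308174947784/186349801 ≈ 7020.0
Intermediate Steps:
k(z) = z*(1 + z)
y(J, M) = 3*(-4 + 2*J/(5 + M))² (y(J, M) = 3*((J + J)/(M + 5) - 4)² = 3*((2*J)/(5 + M) - 4)² = 3*(2*J/(5 + M) - 4)² = 3*(-4 + 2*J/(5 + M))²)
k(-84) + y(1/(-126 - 61), -78) = -84*(1 - 84) + 12*(10 - 1/(-126 - 61) + 2*(-78))²/(5 - 78)² = -84*(-83) + 12*(10 - 1/(-187) - 156)²/(-73)² = 6972 + 12*(1/5329)*(10 - 1*(-1/187) - 156)² = 6972 + 12*(1/5329)*(10 + 1/187 - 156)² = 6972 + 12*(1/5329)*(-27301/187)² = 6972 + 12*(1/5329)*(745344601/34969) = 6972 + 8944135212/186349801 = 1308174947784/186349801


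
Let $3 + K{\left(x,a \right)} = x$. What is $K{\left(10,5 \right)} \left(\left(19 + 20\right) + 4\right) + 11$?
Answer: $312$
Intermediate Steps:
$K{\left(x,a \right)} = -3 + x$
$K{\left(10,5 \right)} \left(\left(19 + 20\right) + 4\right) + 11 = \left(-3 + 10\right) \left(\left(19 + 20\right) + 4\right) + 11 = 7 \left(39 + 4\right) + 11 = 7 \cdot 43 + 11 = 301 + 11 = 312$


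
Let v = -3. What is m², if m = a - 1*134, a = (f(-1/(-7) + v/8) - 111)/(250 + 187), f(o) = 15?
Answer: 3440291716/190969 ≈ 18015.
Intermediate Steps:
a = -96/437 (a = (15 - 111)/(250 + 187) = -96/437 ≈ -0.21968)
m = -58654/437 (m = -96/437 - 1*134 = -96/437 - 134 = -58654/437 ≈ -134.22)
m² = (-58654/437)² = 3440291716/190969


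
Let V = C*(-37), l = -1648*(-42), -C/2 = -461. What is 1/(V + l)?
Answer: 1/35102 ≈ 2.8488e-5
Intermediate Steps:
C = 922 (C = -2*(-461) = 922)
l = 69216
V = -34114 (V = 922*(-37) = -34114)
1/(V + l) = 1/(-34114 + 69216) = 1/35102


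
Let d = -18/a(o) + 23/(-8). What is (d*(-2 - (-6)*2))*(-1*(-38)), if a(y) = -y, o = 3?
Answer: 2375/2 ≈ 1187.5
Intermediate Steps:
d = 25/8 (d = -18/((-1*3)) + 23/(-8) = -18/(-3) + 23*(-⅛) = -18*(-⅓) - 23/8 = 6 - 23/8 = 25/8 ≈ 3.1250)
(d*(-2 - (-6)*2))*(-1*(-38)) = (25*(-2 - (-6)*2)/8)*(-1*(-38)) = (25*(-2 - 1*(-12))/8)*38 = (25*(-2 + 12)/8)*38 = ((25/8)*10)*38 = (125/4)*38 = 2375/2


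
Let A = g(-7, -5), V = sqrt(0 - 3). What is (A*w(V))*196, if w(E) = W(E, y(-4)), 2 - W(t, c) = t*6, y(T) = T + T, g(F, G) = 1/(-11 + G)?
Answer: -49/2 + 147*I*sqrt(3)/2 ≈ -24.5 + 127.31*I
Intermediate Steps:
y(T) = 2*T
V = I*sqrt(3) (V = sqrt(-3) = I*sqrt(3) ≈ 1.732*I)
W(t, c) = 2 - 6*t (W(t, c) = 2 - t*6 = 2 - 6*t)
w(E) = 2 - 6*E
A = -1/16 (A = 1/(-11 - 5) = 1/(-16) = -1/16 ≈ -0.062500)
(A*w(V))*196 = -(2 - 6*I*sqrt(3))/16*196 = (-1/8 + 3*I*sqrt(3)/8)*196 = -49/2 + 147*I*sqrt(3)/2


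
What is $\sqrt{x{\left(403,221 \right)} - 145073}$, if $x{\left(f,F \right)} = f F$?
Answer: $i \sqrt{56010} \approx 236.66 i$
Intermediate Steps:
$x{\left(f,F \right)} = F f$
$\sqrt{x{\left(403,221 \right)} - 145073} = \sqrt{221 \cdot 403 - 145073} = \sqrt{89063 - 145073} = \sqrt{-56010} = i \sqrt{56010}$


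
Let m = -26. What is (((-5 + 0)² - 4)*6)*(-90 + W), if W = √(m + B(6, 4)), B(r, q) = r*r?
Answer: -11340 + 126*√10 ≈ -10942.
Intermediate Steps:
B(r, q) = r²
W = √10 (W = √(-26 + 6²) = √(-26 + 36) = √10 ≈ 3.1623)
(((-5 + 0)² - 4)*6)*(-90 + W) = (((-5 + 0)² - 4)*6)*(-90 + √10) = (((-5)² - 4)*6)*(-90 + √10) = ((25 - 4)*6)*(-90 + √10) = (21*6)*(-90 + √10) = 126*(-90 + √10) = -11340 + 126*√10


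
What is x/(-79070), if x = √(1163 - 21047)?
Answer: -I*√4971/39535 ≈ -0.0017834*I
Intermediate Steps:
x = 2*I*√4971 (x = √(-19884) = 2*I*√4971 ≈ 141.01*I)
x/(-79070) = (2*I*√4971)/(-79070) = (2*I*√4971)*(-1/79070) = -I*√4971/39535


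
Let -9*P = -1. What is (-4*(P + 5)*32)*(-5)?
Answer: 29440/9 ≈ 3271.1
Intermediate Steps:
P = ⅑ (P = -⅑*(-1) = ⅑ ≈ 0.11111)
(-4*(P + 5)*32)*(-5) = (-4*(⅑ + 5)*32)*(-5) = (-4*46/9*32)*(-5) = -184/9*32*(-5) = -5888/9*(-5) = 29440/9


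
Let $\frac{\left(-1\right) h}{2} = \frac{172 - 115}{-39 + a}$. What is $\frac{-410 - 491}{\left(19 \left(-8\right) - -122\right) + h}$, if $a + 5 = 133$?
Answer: $\frac{80189}{2784} \approx 28.804$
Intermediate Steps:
$a = 128$ ($a = -5 + 133 = 128$)
$h = - \frac{114}{89}$ ($h = - 2 \frac{172 - 115}{-39 + 128} = - 2 \cdot \frac{57}{89} = - 2 \cdot 57 \cdot \frac{1}{89} = \left(-2\right) \frac{57}{89} = - \frac{114}{89} \approx -1.2809$)
$\frac{-410 - 491}{\left(19 \left(-8\right) - -122\right) + h} = \frac{-410 - 491}{\left(19 \left(-8\right) - -122\right) - \frac{114}{89}} = - \frac{901}{\left(-152 + 122\right) - \frac{114}{89}} = - \frac{901}{-30 - \frac{114}{89}} = - \frac{901}{- \frac{2784}{89}} = \left(-901\right) \left(- \frac{89}{2784}\right) = \frac{80189}{2784}$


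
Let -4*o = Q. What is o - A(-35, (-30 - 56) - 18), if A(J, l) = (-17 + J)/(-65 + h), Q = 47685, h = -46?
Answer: -5293243/444 ≈ -11922.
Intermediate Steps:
A(J, l) = 17/111 - J/111 (A(J, l) = (-17 + J)/(-65 - 46) = (-17 + J)/(-111) = (-17 + J)*(-1/111) = 17/111 - J/111)
o = -47685/4 (o = -¼*47685 = -47685/4 ≈ -11921.)
o - A(-35, (-30 - 56) - 18) = -47685/4 - (17/111 - 1/111*(-35)) = -47685/4 - (17/111 + 35/111) = -47685/4 - 1*52/111 = -47685/4 - 52/111 = -5293243/444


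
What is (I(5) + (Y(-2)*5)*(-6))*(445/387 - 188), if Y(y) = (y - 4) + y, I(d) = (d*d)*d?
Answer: -26393515/387 ≈ -68200.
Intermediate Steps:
I(d) = d**3 (I(d) = d**2*d = d**3)
Y(y) = -4 + 2*y (Y(y) = (-4 + y) + y = -4 + 2*y)
(I(5) + (Y(-2)*5)*(-6))*(445/387 - 188) = (5**3 + ((-4 + 2*(-2))*5)*(-6))*(445/387 - 188) = (125 + ((-4 - 4)*5)*(-6))*(445*(1/387) - 188) = (125 - 8*5*(-6))*(445/387 - 188) = (125 - 40*(-6))*(-72311/387) = (125 + 240)*(-72311/387) = 365*(-72311/387) = -26393515/387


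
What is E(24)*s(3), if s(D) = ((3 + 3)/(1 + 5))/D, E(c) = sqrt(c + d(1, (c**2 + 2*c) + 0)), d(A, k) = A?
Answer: 5/3 ≈ 1.6667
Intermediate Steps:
E(c) = sqrt(1 + c) (E(c) = sqrt(c + 1) = sqrt(1 + c))
s(D) = 1/D (s(D) = (6/6)/D = (6*(1/6))/D = 1/D)
E(24)*s(3) = sqrt(1 + 24)/3 = sqrt(25)*(1/3) = 5*(1/3) = 5/3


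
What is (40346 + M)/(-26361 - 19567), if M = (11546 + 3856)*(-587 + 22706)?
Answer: -42589648/5741 ≈ -7418.5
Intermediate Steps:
M = 340676838 (M = 15402*22119 = 340676838)
(40346 + M)/(-26361 - 19567) = (40346 + 340676838)/(-26361 - 19567) = 340717184/(-45928) = 340717184*(-1/45928) = -42589648/5741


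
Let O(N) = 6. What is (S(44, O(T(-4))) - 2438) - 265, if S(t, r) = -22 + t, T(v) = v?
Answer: -2681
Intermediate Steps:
(S(44, O(T(-4))) - 2438) - 265 = ((-22 + 44) - 2438) - 265 = (22 - 2438) - 265 = -2416 - 265 = -2681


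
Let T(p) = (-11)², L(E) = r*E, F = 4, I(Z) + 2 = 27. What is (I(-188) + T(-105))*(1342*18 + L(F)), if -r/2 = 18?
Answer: 3505752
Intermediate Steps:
r = -36 (r = -2*18 = -36)
I(Z) = 25 (I(Z) = -2 + 27 = 25)
L(E) = -36*E
T(p) = 121
(I(-188) + T(-105))*(1342*18 + L(F)) = (25 + 121)*(1342*18 - 36*4) = 146*(24156 - 144) = 146*24012 = 3505752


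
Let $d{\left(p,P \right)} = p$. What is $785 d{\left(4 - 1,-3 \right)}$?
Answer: $2355$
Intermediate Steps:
$785 d{\left(4 - 1,-3 \right)} = 785 \left(4 - 1\right) = 785 \cdot 3 = 2355$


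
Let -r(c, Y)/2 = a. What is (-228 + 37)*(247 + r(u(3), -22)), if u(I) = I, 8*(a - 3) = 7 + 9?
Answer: -45267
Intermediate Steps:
a = 5 (a = 3 + (7 + 9)/8 = 3 + (⅛)*16 = 3 + 2 = 5)
r(c, Y) = -10 (r(c, Y) = -2*5 = -10)
(-228 + 37)*(247 + r(u(3), -22)) = (-228 + 37)*(247 - 10) = -191*237 = -45267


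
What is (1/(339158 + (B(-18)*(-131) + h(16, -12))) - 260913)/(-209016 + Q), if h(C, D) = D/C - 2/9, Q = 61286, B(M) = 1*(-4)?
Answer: 638115811197/361303763282 ≈ 1.7661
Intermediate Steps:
B(M) = -4
h(C, D) = -2/9 + D/C (h(C, D) = D/C - 2*1/9 = D/C - 2/9 = -2/9 + D/C)
(1/(339158 + (B(-18)*(-131) + h(16, -12))) - 260913)/(-209016 + Q) = (1/(339158 + (-4*(-131) + (-2/9 - 12/16))) - 260913)/(-209016 + 61286) = (1/(339158 + (524 + (-2/9 - 12*1/16))) - 260913)/(-147730) = (1/(339158 + (524 + (-2/9 - 3/4))) - 260913)*(-1/147730) = (1/(339158 + (524 - 35/36)) - 260913)*(-1/147730) = (1/(339158 + 18829/36) - 260913)*(-1/147730) = (1/(12228517/36) - 260913)*(-1/147730) = (36/12228517 - 260913)*(-1/147730) = -3190579055985/12228517*(-1/147730) = 638115811197/361303763282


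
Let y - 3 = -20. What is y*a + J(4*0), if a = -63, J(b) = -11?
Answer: 1060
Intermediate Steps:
y = -17 (y = 3 - 20 = -17)
y*a + J(4*0) = -17*(-63) - 11 = 1071 - 11 = 1060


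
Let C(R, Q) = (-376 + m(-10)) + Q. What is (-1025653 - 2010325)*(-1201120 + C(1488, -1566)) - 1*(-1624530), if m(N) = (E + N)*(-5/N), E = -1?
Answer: 3652488087045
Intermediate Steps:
m(N) = -5*(-1 + N)/N (m(N) = (-1 + N)*(-5/N) = -5*(-1 + N)/N)
C(R, Q) = -763/2 + Q (C(R, Q) = (-376 + (-5 + 5/(-10))) + Q = (-376 + (-5 + 5*(-⅒))) + Q = (-376 + (-5 - ½)) + Q = (-376 - 11/2) + Q = -763/2 + Q)
(-1025653 - 2010325)*(-1201120 + C(1488, -1566)) - 1*(-1624530) = (-1025653 - 2010325)*(-1201120 + (-763/2 - 1566)) - 1*(-1624530) = -3035978*(-1201120 - 3895/2) + 1624530 = -3035978*(-2406135/2) + 1624530 = 3652486462515 + 1624530 = 3652488087045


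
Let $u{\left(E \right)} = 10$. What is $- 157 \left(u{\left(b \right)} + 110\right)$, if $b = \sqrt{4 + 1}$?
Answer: $-18840$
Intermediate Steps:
$b = \sqrt{5} \approx 2.2361$
$- 157 \left(u{\left(b \right)} + 110\right) = - 157 \left(10 + 110\right) = \left(-157\right) 120 = -18840$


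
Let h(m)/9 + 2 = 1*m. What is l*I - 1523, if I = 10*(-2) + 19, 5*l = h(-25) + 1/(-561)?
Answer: -4135691/2805 ≈ -1474.4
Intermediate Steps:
h(m) = -18 + 9*m (h(m) = -18 + 9*(1*m) = -18 + 9*m)
l = -136324/2805 (l = ((-18 + 9*(-25)) + 1/(-561))/5 = ((-18 - 225) - 1/561)/5 = (-243 - 1/561)/5 = (⅕)*(-136324/561) = -136324/2805 ≈ -48.600)
I = -1 (I = -20 + 19 = -1)
l*I - 1523 = -136324/2805*(-1) - 1523 = 136324/2805 - 1523 = -4135691/2805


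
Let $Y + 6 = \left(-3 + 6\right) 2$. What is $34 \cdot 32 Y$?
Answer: $0$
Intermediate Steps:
$Y = 0$ ($Y = -6 + \left(-3 + 6\right) 2 = -6 + 3 \cdot 2 = -6 + 6 = 0$)
$34 \cdot 32 Y = 34 \cdot 32 \cdot 0 = 1088 \cdot 0 = 0$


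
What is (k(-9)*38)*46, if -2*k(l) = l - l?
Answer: 0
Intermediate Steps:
k(l) = 0 (k(l) = -(l - l)/2 = -½*0 = 0)
(k(-9)*38)*46 = (0*38)*46 = 0*46 = 0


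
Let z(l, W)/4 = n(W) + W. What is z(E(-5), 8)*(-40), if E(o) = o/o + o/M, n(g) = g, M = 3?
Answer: -2560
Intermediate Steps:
E(o) = 1 + o/3 (E(o) = o/o + o/3 = 1 + o*(1/3) = 1 + o/3)
z(l, W) = 8*W (z(l, W) = 4*(W + W) = 4*(2*W) = 8*W)
z(E(-5), 8)*(-40) = (8*8)*(-40) = 64*(-40) = -2560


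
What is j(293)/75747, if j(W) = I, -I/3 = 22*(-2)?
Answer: 44/25249 ≈ 0.0017426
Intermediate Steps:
I = 132 (I = -66*(-2) = -3*(-44) = 132)
j(W) = 132
j(293)/75747 = 132/75747 = 132*(1/75747) = 44/25249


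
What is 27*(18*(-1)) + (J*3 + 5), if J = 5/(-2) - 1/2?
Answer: -490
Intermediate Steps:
J = -3 (J = 5*(-½) - 1*½ = -5/2 - ½ = -3)
27*(18*(-1)) + (J*3 + 5) = 27*(18*(-1)) + (-3*3 + 5) = 27*(-18) + (-9 + 5) = -486 - 4 = -490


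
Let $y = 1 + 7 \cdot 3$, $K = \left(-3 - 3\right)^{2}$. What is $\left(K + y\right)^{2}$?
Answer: $3364$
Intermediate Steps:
$K = 36$ ($K = \left(-6\right)^{2} = 36$)
$y = 22$ ($y = 1 + 21 = 22$)
$\left(K + y\right)^{2} = \left(36 + 22\right)^{2} = 58^{2} = 3364$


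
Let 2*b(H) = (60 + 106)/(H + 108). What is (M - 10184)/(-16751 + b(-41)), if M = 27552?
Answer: -581828/561117 ≈ -1.0369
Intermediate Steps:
b(H) = 83/(108 + H) (b(H) = ((60 + 106)/(H + 108))/2 = (166/(108 + H))/2 = 83/(108 + H))
(M - 10184)/(-16751 + b(-41)) = (27552 - 10184)/(-16751 + 83/(108 - 41)) = 17368/(-16751 + 83/67) = 17368/(-1122234/67) = 17368*(-67/1122234) = -581828/561117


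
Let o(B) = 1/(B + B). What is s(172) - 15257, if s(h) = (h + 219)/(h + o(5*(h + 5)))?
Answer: -4644164267/304441 ≈ -15255.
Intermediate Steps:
o(B) = 1/(2*B)
s(h) = (219 + h)/(h + 1/(2*(25 + 5*h))) (s(h) = (h + 219)/(h + 1/(2*((5*(h + 5))))) = (219 + h)/(h + 1/(2*((5*(5 + h))))) = (219 + h)/(h + 1/(2*(25 + 5*h))))
s(172) - 15257 = 10*(5 + 172)*(219 + 172)/(1 + 10*172*(5 + 172)) - 15257 = 10*177*391/(1 + 10*172*177) - 15257 = 10*177*391/(1 + 304440) - 15257 = 10*177*391/304441 - 15257 = 10*(1/304441)*177*391 - 15257 = 692070/304441 - 15257 = -4644164267/304441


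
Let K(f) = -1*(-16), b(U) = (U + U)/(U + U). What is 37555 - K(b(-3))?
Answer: 37539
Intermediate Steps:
b(U) = 1 (b(U) = (2*U)/((2*U)) = (2*U)*(1/(2*U)) = 1)
K(f) = 16
37555 - K(b(-3)) = 37555 - 1*16 = 37555 - 16 = 37539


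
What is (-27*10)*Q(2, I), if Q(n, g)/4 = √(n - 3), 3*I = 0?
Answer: -1080*I ≈ -1080.0*I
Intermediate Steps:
I = 0 (I = (⅓)*0 = 0)
Q(n, g) = 4*√(-3 + n) (Q(n, g) = 4*√(n - 3) = 4*√(-3 + n))
(-27*10)*Q(2, I) = (-27*10)*(4*√(-3 + 2)) = -1080*√(-1) = -1080*I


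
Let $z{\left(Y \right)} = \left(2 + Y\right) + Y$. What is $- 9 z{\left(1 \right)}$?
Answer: $-36$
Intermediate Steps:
$z{\left(Y \right)} = 2 + 2 Y$
$- 9 z{\left(1 \right)} = - 9 \left(2 + 2 \cdot 1\right) = - 9 \left(2 + 2\right) = \left(-9\right) 4 = -36$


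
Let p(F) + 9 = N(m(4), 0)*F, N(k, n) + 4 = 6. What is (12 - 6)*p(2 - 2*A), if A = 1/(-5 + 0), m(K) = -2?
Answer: -126/5 ≈ -25.200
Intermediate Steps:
N(k, n) = 2 (N(k, n) = -4 + 6 = 2)
A = -⅕ (A = 1/(-5) = -⅕ ≈ -0.20000)
p(F) = -9 + 2*F
(12 - 6)*p(2 - 2*A) = (12 - 6)*(-9 + 2*(2 - 2*(-⅕))) = 6*(-9 + 2*(2 + ⅖)) = 6*(-9 + 2*(12/5)) = 6*(-9 + 24/5) = 6*(-21/5) = -126/5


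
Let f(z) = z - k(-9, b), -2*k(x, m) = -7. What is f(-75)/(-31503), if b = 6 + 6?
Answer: 157/63006 ≈ 0.0024918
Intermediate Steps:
b = 12
k(x, m) = 7/2 (k(x, m) = -½*(-7) = 7/2)
f(z) = -7/2 + z (f(z) = z - 1*7/2 = z - 7/2 = -7/2 + z)
f(-75)/(-31503) = (-7/2 - 75)/(-31503) = -157/2*(-1/31503) = 157/63006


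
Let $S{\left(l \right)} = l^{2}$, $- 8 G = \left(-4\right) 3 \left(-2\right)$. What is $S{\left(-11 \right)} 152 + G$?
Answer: $18389$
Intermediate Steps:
$G = -3$ ($G = - \frac{\left(-4\right) 3 \left(-2\right)}{8} = - \frac{\left(-12\right) \left(-2\right)}{8} = \left(- \frac{1}{8}\right) 24 = -3$)
$S{\left(-11 \right)} 152 + G = \left(-11\right)^{2} \cdot 152 - 3 = 121 \cdot 152 - 3 = 18392 - 3 = 18389$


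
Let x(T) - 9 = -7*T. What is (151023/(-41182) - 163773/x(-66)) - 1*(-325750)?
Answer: 2103888853327/6465574 ≈ 3.2540e+5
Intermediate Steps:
x(T) = 9 - 7*T
(151023/(-41182) - 163773/x(-66)) - 1*(-325750) = (151023/(-41182) - 163773/(9 - 7*(-66))) - 1*(-325750) = (151023*(-1/41182) - 163773/(9 + 462)) + 325750 = (-151023/41182 - 163773/471) + 325750 = (-151023/41182 - 163773*1/471) + 325750 = (-151023/41182 - 54591/157) + 325750 = -2271877173/6465574 + 325750 = 2103888853327/6465574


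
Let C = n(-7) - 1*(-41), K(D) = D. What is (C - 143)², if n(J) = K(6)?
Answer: 9216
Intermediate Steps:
n(J) = 6
C = 47 (C = 6 - 1*(-41) = 6 + 41 = 47)
(C - 143)² = (47 - 143)² = (-96)² = 9216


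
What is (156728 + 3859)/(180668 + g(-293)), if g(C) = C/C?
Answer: 53529/60223 ≈ 0.88885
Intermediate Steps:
g(C) = 1
(156728 + 3859)/(180668 + g(-293)) = (156728 + 3859)/(180668 + 1) = 160587/180669 = 160587*(1/180669) = 53529/60223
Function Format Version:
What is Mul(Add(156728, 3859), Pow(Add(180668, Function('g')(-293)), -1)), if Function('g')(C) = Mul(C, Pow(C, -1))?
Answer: Rational(53529, 60223) ≈ 0.88885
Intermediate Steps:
Function('g')(C) = 1
Mul(Add(156728, 3859), Pow(Add(180668, Function('g')(-293)), -1)) = Mul(Add(156728, 3859), Pow(Add(180668, 1), -1)) = Mul(160587, Pow(180669, -1)) = Mul(160587, Rational(1, 180669)) = Rational(53529, 60223)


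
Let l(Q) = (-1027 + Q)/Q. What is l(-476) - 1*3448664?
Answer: -1641562561/476 ≈ -3.4487e+6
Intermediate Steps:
l(Q) = (-1027 + Q)/Q
l(-476) - 1*3448664 = (-1027 - 476)/(-476) - 1*3448664 = -1/476*(-1503) - 3448664 = 1503/476 - 3448664 = -1641562561/476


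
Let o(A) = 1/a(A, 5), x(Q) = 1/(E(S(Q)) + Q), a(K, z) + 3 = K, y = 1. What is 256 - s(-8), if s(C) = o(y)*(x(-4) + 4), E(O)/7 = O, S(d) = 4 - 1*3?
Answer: 1549/6 ≈ 258.17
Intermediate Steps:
S(d) = 1 (S(d) = 4 - 3 = 1)
E(O) = 7*O
a(K, z) = -3 + K
x(Q) = 1/(7 + Q) (x(Q) = 1/(7*1 + Q) = 1/(7 + Q))
o(A) = 1/(-3 + A)
s(C) = -13/6 (s(C) = (1/(7 - 4) + 4)/(-3 + 1) = (1/3 + 4)/(-2) = -(⅓ + 4)/2 = -½*13/3 = -13/6)
256 - s(-8) = 256 - 1*(-13/6) = 256 + 13/6 = 1549/6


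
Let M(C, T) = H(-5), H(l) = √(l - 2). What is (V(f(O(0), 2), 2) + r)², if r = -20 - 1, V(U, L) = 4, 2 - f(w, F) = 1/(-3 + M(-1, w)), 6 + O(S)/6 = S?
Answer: 289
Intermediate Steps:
O(S) = -36 + 6*S
H(l) = √(-2 + l)
M(C, T) = I*√7 (M(C, T) = √(-2 - 5) = √(-7) = I*√7)
f(w, F) = 2 - 1/(-3 + I*√7)
r = -21
(V(f(O(0), 2), 2) + r)² = (4 - 21)² = (-17)² = 289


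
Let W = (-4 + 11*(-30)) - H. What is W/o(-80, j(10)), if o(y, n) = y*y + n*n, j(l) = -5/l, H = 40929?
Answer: -165052/25601 ≈ -6.4471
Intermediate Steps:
o(y, n) = n² + y² (o(y, n) = y² + n² = n² + y²)
W = -41263 (W = (-4 + 11*(-30)) - 1*40929 = (-4 - 330) - 40929 = -334 - 40929 = -41263)
W/o(-80, j(10)) = -41263/((-5/10)² + (-80)²) = -41263/((-5*⅒)² + 6400) = -41263/((-½)² + 6400) = -41263/(¼ + 6400) = -41263/25601/4 = -41263*4/25601 = -165052/25601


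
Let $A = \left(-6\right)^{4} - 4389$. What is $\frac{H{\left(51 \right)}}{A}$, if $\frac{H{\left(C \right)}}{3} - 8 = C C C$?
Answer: $- \frac{132659}{1031} \approx -128.67$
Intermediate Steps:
$H{\left(C \right)} = 24 + 3 C^{3}$ ($H{\left(C \right)} = 24 + 3 C C C = 24 + 3 C^{2} C = 24 + 3 C^{3}$)
$A = -3093$ ($A = 1296 - 4389 = -3093$)
$\frac{H{\left(51 \right)}}{A} = \frac{24 + 3 \cdot 51^{3}}{-3093} = \left(24 + 3 \cdot 132651\right) \left(- \frac{1}{3093}\right) = \left(24 + 397953\right) \left(- \frac{1}{3093}\right) = 397977 \left(- \frac{1}{3093}\right) = - \frac{132659}{1031}$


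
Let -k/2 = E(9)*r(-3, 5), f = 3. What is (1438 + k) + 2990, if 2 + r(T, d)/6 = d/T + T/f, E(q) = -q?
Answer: 3924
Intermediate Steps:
r(T, d) = -12 + 2*T + 6*d/T (r(T, d) = -12 + 6*(d/T + T/3) = -12 + 6*(T/3 + d/T) = -12 + (2*T + 6*d/T) = -12 + 2*T + 6*d/T)
k = -504 (k = -2*(-1*9)*(-12 + 2*(-3) + 6*5/(-3)) = -(-18)*(-12 - 6 + 6*5*(-⅓)) = -(-18)*(-12 - 6 - 10) = -(-18)*(-28) = -2*252 = -504)
(1438 + k) + 2990 = (1438 - 504) + 2990 = 934 + 2990 = 3924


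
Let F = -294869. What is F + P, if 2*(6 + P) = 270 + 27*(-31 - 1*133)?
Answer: -296954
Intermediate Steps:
P = -2085 (P = -6 + (270 + 27*(-31 - 1*133))/2 = -6 + (270 + 27*(-31 - 133))/2 = -6 + (270 + 27*(-164))/2 = -6 + (270 - 4428)/2 = -6 + (½)*(-4158) = -6 - 2079 = -2085)
F + P = -294869 - 2085 = -296954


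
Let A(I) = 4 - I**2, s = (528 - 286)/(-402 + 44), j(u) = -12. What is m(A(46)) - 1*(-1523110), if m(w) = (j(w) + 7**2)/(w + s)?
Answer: 575992978967/378169 ≈ 1.5231e+6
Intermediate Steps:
s = -121/179 (s = 242/(-358) = 242*(-1/358) = -121/179 ≈ -0.67598)
m(w) = 37/(-121/179 + w) (m(w) = (-12 + 7**2)/(w - 121/179) = (-12 + 49)/(-121/179 + w) = 37/(-121/179 + w))
m(A(46)) - 1*(-1523110) = 6623/(-121 + 179*(4 - 1*46**2)) - 1*(-1523110) = 6623/(-121 + 179*(4 - 1*2116)) + 1523110 = 6623/(-121 + 179*(4 - 2116)) + 1523110 = 6623/(-121 + 179*(-2112)) + 1523110 = 6623/(-121 - 378048) + 1523110 = 6623/(-378169) + 1523110 = 6623*(-1/378169) + 1523110 = -6623/378169 + 1523110 = 575992978967/378169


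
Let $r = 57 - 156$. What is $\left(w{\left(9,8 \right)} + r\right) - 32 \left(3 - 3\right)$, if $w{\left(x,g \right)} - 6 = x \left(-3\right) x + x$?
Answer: $-327$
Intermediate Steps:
$w{\left(x,g \right)} = 6 + x - 3 x^{2}$ ($w{\left(x,g \right)} = 6 + \left(x \left(-3\right) x + x\right) = 6 + \left(- 3 x x + x\right) = 6 - \left(- x + 3 x^{2}\right) = 6 + x - 3 x^{2}$)
$r = -99$
$\left(w{\left(9,8 \right)} + r\right) - 32 \left(3 - 3\right) = \left(\left(6 + 9 - 3 \cdot 9^{2}\right) - 99\right) - 32 \left(3 - 3\right) = \left(\left(6 + 9 - 243\right) - 99\right) - 0 = \left(\left(6 + 9 - 243\right) - 99\right) + 0 = \left(-228 - 99\right) + 0 = -327 + 0 = -327$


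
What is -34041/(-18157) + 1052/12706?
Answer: 225813055/115351421 ≈ 1.9576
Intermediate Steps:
-34041/(-18157) + 1052/12706 = -34041*(-1/18157) + 1052*(1/12706) = 34041/18157 + 526/6353 = 225813055/115351421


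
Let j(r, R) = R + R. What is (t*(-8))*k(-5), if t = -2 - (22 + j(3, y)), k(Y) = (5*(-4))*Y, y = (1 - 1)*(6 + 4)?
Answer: 19200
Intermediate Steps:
y = 0 (y = 0*10 = 0)
k(Y) = -20*Y
j(r, R) = 2*R
t = -24 (t = -2 - (22 + 2*0) = -2 - (22 + 0) = -2 - 1*22 = -2 - 22 = -24)
(t*(-8))*k(-5) = (-24*(-8))*(-20*(-5)) = 192*100 = 19200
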